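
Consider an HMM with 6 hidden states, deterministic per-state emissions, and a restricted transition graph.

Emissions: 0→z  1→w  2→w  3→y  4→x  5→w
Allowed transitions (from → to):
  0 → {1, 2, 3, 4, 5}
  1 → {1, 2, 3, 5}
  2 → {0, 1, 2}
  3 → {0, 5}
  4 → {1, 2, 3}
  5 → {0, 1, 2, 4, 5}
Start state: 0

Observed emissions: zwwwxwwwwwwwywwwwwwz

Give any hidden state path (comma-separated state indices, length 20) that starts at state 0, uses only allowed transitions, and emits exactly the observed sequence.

0,2,1,5,4,2,1,2,2,2,1,1,3,5,1,2,1,5,2,0

  0: obs=z cand={0} pick 0 [start]
  1: obs=w cand={1,2,5} pick 2 [0->2 ok]
  2: obs=w cand={1,2,5} pick 1 [2->1 ok]
  3: obs=w cand={1,2,5} pick 5 [1->5 ok]
  4: obs=x cand={4} pick 4 [5->4 ok]
  5: obs=w cand={1,2,5} pick 2 [4->2 ok]
  6: obs=w cand={1,2,5} pick 1 [2->1 ok]
  7: obs=w cand={1,2,5} pick 2 [1->2 ok]
  8: obs=w cand={1,2,5} pick 2 [2->2 ok]
  9: obs=w cand={1,2,5} pick 2 [2->2 ok]
  10: obs=w cand={1,2,5} pick 1 [2->1 ok]
  11: obs=w cand={1,2,5} pick 1 [1->1 ok]
  12: obs=y cand={3} pick 3 [1->3 ok]
  13: obs=w cand={1,2,5} pick 5 [3->5 ok]
  14: obs=w cand={1,2,5} pick 1 [5->1 ok]
  15: obs=w cand={1,2,5} pick 2 [1->2 ok]
  16: obs=w cand={1,2,5} pick 1 [2->1 ok]
  17: obs=w cand={1,2,5} pick 5 [1->5 ok]
  18: obs=w cand={1,2,5} pick 2 [5->2 ok]
  19: obs=z cand={0} pick 0 [2->0 ok]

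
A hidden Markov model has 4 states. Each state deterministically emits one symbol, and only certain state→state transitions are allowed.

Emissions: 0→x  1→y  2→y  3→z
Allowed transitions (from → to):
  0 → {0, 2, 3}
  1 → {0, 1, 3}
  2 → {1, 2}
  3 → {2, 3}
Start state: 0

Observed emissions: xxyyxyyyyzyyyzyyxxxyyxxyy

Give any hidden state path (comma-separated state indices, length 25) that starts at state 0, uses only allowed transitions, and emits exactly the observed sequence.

  pos 0: x in {0}, choose 0; start
  pos 1: x in {0}, choose 0; 0->0 ok
  pos 2: y in {1,2}, choose 2; 0->2 ok
  pos 3: y in {1,2}, choose 1; 2->1 ok
  pos 4: x in {0}, choose 0; 1->0 ok
  pos 5: y in {1,2}, choose 2; 0->2 ok
  pos 6: y in {1,2}, choose 2; 2->2 ok
  pos 7: y in {1,2}, choose 1; 2->1 ok
  pos 8: y in {1,2}, choose 1; 1->1 ok
  pos 9: z in {3}, choose 3; 1->3 ok
  pos 10: y in {1,2}, choose 2; 3->2 ok
  pos 11: y in {1,2}, choose 2; 2->2 ok
  pos 12: y in {1,2}, choose 1; 2->1 ok
  pos 13: z in {3}, choose 3; 1->3 ok
  pos 14: y in {1,2}, choose 2; 3->2 ok
  pos 15: y in {1,2}, choose 1; 2->1 ok
  pos 16: x in {0}, choose 0; 1->0 ok
  pos 17: x in {0}, choose 0; 0->0 ok
  pos 18: x in {0}, choose 0; 0->0 ok
  pos 19: y in {1,2}, choose 2; 0->2 ok
  pos 20: y in {1,2}, choose 1; 2->1 ok
  pos 21: x in {0}, choose 0; 1->0 ok
  pos 22: x in {0}, choose 0; 0->0 ok
  pos 23: y in {1,2}, choose 2; 0->2 ok
  pos 24: y in {1,2}, choose 2; 2->2 ok

0,0,2,1,0,2,2,1,1,3,2,2,1,3,2,1,0,0,0,2,1,0,0,2,2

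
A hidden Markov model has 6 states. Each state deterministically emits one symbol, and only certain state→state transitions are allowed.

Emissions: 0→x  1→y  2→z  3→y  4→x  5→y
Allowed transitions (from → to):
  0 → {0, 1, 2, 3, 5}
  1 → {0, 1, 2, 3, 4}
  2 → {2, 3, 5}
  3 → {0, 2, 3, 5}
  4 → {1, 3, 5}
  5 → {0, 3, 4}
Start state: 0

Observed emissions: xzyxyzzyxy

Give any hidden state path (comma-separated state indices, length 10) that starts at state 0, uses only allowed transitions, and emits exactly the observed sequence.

  [0] x  {0,4}  => 0  start
  [1] z  {2}  => 2  0->2 ok
  [2] y  {1,3,5}  => 5  2->5 ok
  [3] x  {0,4}  => 4  5->4 ok
  [4] y  {1,3,5}  => 3  4->3 ok
  [5] z  {2}  => 2  3->2 ok
  [6] z  {2}  => 2  2->2 ok
  [7] y  {1,3,5}  => 3  2->3 ok
  [8] x  {0,4}  => 0  3->0 ok
  [9] y  {1,3,5}  => 3  0->3 ok

0,2,5,4,3,2,2,3,0,3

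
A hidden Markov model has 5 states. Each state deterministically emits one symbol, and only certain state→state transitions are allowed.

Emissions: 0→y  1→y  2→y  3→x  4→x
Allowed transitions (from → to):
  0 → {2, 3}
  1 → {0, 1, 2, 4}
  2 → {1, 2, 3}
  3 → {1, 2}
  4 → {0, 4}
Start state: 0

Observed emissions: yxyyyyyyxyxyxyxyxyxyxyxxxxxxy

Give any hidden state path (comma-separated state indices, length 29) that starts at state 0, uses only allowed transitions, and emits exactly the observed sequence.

0,3,1,0,2,1,0,2,3,1,4,0,3,2,3,2,3,2,3,2,3,1,4,4,4,4,4,4,0

  0: obs=y cand={0,1,2} pick 0 [start]
  1: obs=x cand={3,4} pick 3 [0->3 ok]
  2: obs=y cand={0,1,2} pick 1 [3->1 ok]
  3: obs=y cand={0,1,2} pick 0 [1->0 ok]
  4: obs=y cand={0,1,2} pick 2 [0->2 ok]
  5: obs=y cand={0,1,2} pick 1 [2->1 ok]
  6: obs=y cand={0,1,2} pick 0 [1->0 ok]
  7: obs=y cand={0,1,2} pick 2 [0->2 ok]
  8: obs=x cand={3,4} pick 3 [2->3 ok]
  9: obs=y cand={0,1,2} pick 1 [3->1 ok]
  10: obs=x cand={3,4} pick 4 [1->4 ok]
  11: obs=y cand={0,1,2} pick 0 [4->0 ok]
  12: obs=x cand={3,4} pick 3 [0->3 ok]
  13: obs=y cand={0,1,2} pick 2 [3->2 ok]
  14: obs=x cand={3,4} pick 3 [2->3 ok]
  15: obs=y cand={0,1,2} pick 2 [3->2 ok]
  16: obs=x cand={3,4} pick 3 [2->3 ok]
  17: obs=y cand={0,1,2} pick 2 [3->2 ok]
  18: obs=x cand={3,4} pick 3 [2->3 ok]
  19: obs=y cand={0,1,2} pick 2 [3->2 ok]
  20: obs=x cand={3,4} pick 3 [2->3 ok]
  21: obs=y cand={0,1,2} pick 1 [3->1 ok]
  22: obs=x cand={3,4} pick 4 [1->4 ok]
  23: obs=x cand={3,4} pick 4 [4->4 ok]
  24: obs=x cand={3,4} pick 4 [4->4 ok]
  25: obs=x cand={3,4} pick 4 [4->4 ok]
  26: obs=x cand={3,4} pick 4 [4->4 ok]
  27: obs=x cand={3,4} pick 4 [4->4 ok]
  28: obs=y cand={0,1,2} pick 0 [4->0 ok]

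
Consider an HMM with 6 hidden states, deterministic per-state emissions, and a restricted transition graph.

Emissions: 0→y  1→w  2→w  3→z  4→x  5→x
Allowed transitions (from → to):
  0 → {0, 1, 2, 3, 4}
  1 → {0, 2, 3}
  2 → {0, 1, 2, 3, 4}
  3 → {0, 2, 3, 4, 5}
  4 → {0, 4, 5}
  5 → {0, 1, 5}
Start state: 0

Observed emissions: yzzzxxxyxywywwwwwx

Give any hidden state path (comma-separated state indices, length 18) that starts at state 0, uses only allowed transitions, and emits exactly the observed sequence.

  t0 'y' -> {0}, take 0 (start)
  t1 'z' -> {3}, take 3 (0->3 ok)
  t2 'z' -> {3}, take 3 (3->3 ok)
  t3 'z' -> {3}, take 3 (3->3 ok)
  t4 'x' -> {4,5}, take 4 (3->4 ok)
  t5 'x' -> {4,5}, take 5 (4->5 ok)
  t6 'x' -> {4,5}, take 5 (5->5 ok)
  t7 'y' -> {0}, take 0 (5->0 ok)
  t8 'x' -> {4,5}, take 4 (0->4 ok)
  t9 'y' -> {0}, take 0 (4->0 ok)
  t10 'w' -> {1,2}, take 1 (0->1 ok)
  t11 'y' -> {0}, take 0 (1->0 ok)
  t12 'w' -> {1,2}, take 2 (0->2 ok)
  t13 'w' -> {1,2}, take 2 (2->2 ok)
  t14 'w' -> {1,2}, take 2 (2->2 ok)
  t15 'w' -> {1,2}, take 1 (2->1 ok)
  t16 'w' -> {1,2}, take 2 (1->2 ok)
  t17 'x' -> {4,5}, take 4 (2->4 ok)

0,3,3,3,4,5,5,0,4,0,1,0,2,2,2,1,2,4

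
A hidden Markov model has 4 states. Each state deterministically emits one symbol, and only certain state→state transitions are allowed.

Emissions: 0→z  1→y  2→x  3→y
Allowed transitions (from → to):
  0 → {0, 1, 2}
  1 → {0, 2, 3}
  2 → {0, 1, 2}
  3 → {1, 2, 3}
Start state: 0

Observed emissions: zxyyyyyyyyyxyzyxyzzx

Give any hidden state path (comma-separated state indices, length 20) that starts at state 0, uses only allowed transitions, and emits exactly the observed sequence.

0,2,1,3,3,3,3,3,3,3,1,2,1,0,1,2,1,0,0,2

  0: obs=z cand={0} pick 0 [start]
  1: obs=x cand={2} pick 2 [0->2 ok]
  2: obs=y cand={1,3} pick 1 [2->1 ok]
  3: obs=y cand={1,3} pick 3 [1->3 ok]
  4: obs=y cand={1,3} pick 3 [3->3 ok]
  5: obs=y cand={1,3} pick 3 [3->3 ok]
  6: obs=y cand={1,3} pick 3 [3->3 ok]
  7: obs=y cand={1,3} pick 3 [3->3 ok]
  8: obs=y cand={1,3} pick 3 [3->3 ok]
  9: obs=y cand={1,3} pick 3 [3->3 ok]
  10: obs=y cand={1,3} pick 1 [3->1 ok]
  11: obs=x cand={2} pick 2 [1->2 ok]
  12: obs=y cand={1,3} pick 1 [2->1 ok]
  13: obs=z cand={0} pick 0 [1->0 ok]
  14: obs=y cand={1,3} pick 1 [0->1 ok]
  15: obs=x cand={2} pick 2 [1->2 ok]
  16: obs=y cand={1,3} pick 1 [2->1 ok]
  17: obs=z cand={0} pick 0 [1->0 ok]
  18: obs=z cand={0} pick 0 [0->0 ok]
  19: obs=x cand={2} pick 2 [0->2 ok]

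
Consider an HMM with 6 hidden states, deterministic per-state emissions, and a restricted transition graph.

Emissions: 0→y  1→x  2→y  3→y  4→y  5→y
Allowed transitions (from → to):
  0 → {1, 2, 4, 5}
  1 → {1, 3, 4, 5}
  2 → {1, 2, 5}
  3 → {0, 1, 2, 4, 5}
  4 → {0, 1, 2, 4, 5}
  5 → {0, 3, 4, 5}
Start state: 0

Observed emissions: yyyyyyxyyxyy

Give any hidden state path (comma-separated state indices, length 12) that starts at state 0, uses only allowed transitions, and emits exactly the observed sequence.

0,5,5,5,0,2,1,4,4,1,5,0

  [0] y  {0,2,3,4,5}  => 0  start
  [1] y  {0,2,3,4,5}  => 5  0->5 ok
  [2] y  {0,2,3,4,5}  => 5  5->5 ok
  [3] y  {0,2,3,4,5}  => 5  5->5 ok
  [4] y  {0,2,3,4,5}  => 0  5->0 ok
  [5] y  {0,2,3,4,5}  => 2  0->2 ok
  [6] x  {1}  => 1  2->1 ok
  [7] y  {0,2,3,4,5}  => 4  1->4 ok
  [8] y  {0,2,3,4,5}  => 4  4->4 ok
  [9] x  {1}  => 1  4->1 ok
  [10] y  {0,2,3,4,5}  => 5  1->5 ok
  [11] y  {0,2,3,4,5}  => 0  5->0 ok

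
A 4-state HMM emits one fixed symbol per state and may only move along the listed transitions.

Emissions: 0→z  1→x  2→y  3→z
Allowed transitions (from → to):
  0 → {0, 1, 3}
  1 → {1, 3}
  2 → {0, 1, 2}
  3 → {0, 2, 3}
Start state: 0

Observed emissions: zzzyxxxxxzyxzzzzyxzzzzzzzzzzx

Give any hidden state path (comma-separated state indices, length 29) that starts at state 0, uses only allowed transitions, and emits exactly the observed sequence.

  0: obs=z cand={0,3} pick 0 [start]
  1: obs=z cand={0,3} pick 0 [0->0 ok]
  2: obs=z cand={0,3} pick 3 [0->3 ok]
  3: obs=y cand={2} pick 2 [3->2 ok]
  4: obs=x cand={1} pick 1 [2->1 ok]
  5: obs=x cand={1} pick 1 [1->1 ok]
  6: obs=x cand={1} pick 1 [1->1 ok]
  7: obs=x cand={1} pick 1 [1->1 ok]
  8: obs=x cand={1} pick 1 [1->1 ok]
  9: obs=z cand={0,3} pick 3 [1->3 ok]
  10: obs=y cand={2} pick 2 [3->2 ok]
  11: obs=x cand={1} pick 1 [2->1 ok]
  12: obs=z cand={0,3} pick 3 [1->3 ok]
  13: obs=z cand={0,3} pick 3 [3->3 ok]
  14: obs=z cand={0,3} pick 0 [3->0 ok]
  15: obs=z cand={0,3} pick 3 [0->3 ok]
  16: obs=y cand={2} pick 2 [3->2 ok]
  17: obs=x cand={1} pick 1 [2->1 ok]
  18: obs=z cand={0,3} pick 3 [1->3 ok]
  19: obs=z cand={0,3} pick 0 [3->0 ok]
  20: obs=z cand={0,3} pick 3 [0->3 ok]
  21: obs=z cand={0,3} pick 0 [3->0 ok]
  22: obs=z cand={0,3} pick 0 [0->0 ok]
  23: obs=z cand={0,3} pick 0 [0->0 ok]
  24: obs=z cand={0,3} pick 0 [0->0 ok]
  25: obs=z cand={0,3} pick 3 [0->3 ok]
  26: obs=z cand={0,3} pick 3 [3->3 ok]
  27: obs=z cand={0,3} pick 0 [3->0 ok]
  28: obs=x cand={1} pick 1 [0->1 ok]

0,0,3,2,1,1,1,1,1,3,2,1,3,3,0,3,2,1,3,0,3,0,0,0,0,3,3,0,1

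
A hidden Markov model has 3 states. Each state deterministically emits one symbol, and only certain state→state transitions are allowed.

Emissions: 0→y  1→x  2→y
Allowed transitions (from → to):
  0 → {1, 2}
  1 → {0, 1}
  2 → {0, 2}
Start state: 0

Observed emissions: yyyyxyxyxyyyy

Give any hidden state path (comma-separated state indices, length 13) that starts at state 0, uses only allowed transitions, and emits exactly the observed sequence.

0,2,2,0,1,0,1,0,1,0,2,2,0

  pos 0: y in {0,2}, choose 0; start
  pos 1: y in {0,2}, choose 2; 0->2 ok
  pos 2: y in {0,2}, choose 2; 2->2 ok
  pos 3: y in {0,2}, choose 0; 2->0 ok
  pos 4: x in {1}, choose 1; 0->1 ok
  pos 5: y in {0,2}, choose 0; 1->0 ok
  pos 6: x in {1}, choose 1; 0->1 ok
  pos 7: y in {0,2}, choose 0; 1->0 ok
  pos 8: x in {1}, choose 1; 0->1 ok
  pos 9: y in {0,2}, choose 0; 1->0 ok
  pos 10: y in {0,2}, choose 2; 0->2 ok
  pos 11: y in {0,2}, choose 2; 2->2 ok
  pos 12: y in {0,2}, choose 0; 2->0 ok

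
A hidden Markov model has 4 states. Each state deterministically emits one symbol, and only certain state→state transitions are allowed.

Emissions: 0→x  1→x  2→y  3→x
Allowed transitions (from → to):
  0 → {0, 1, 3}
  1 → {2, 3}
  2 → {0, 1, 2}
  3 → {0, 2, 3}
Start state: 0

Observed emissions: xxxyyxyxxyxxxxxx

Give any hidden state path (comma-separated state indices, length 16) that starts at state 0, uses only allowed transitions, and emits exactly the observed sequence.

0,0,1,2,2,1,2,1,3,2,0,0,3,3,3,3

  pos 0: x in {0,1,3}, choose 0; start
  pos 1: x in {0,1,3}, choose 0; 0->0 ok
  pos 2: x in {0,1,3}, choose 1; 0->1 ok
  pos 3: y in {2}, choose 2; 1->2 ok
  pos 4: y in {2}, choose 2; 2->2 ok
  pos 5: x in {0,1,3}, choose 1; 2->1 ok
  pos 6: y in {2}, choose 2; 1->2 ok
  pos 7: x in {0,1,3}, choose 1; 2->1 ok
  pos 8: x in {0,1,3}, choose 3; 1->3 ok
  pos 9: y in {2}, choose 2; 3->2 ok
  pos 10: x in {0,1,3}, choose 0; 2->0 ok
  pos 11: x in {0,1,3}, choose 0; 0->0 ok
  pos 12: x in {0,1,3}, choose 3; 0->3 ok
  pos 13: x in {0,1,3}, choose 3; 3->3 ok
  pos 14: x in {0,1,3}, choose 3; 3->3 ok
  pos 15: x in {0,1,3}, choose 3; 3->3 ok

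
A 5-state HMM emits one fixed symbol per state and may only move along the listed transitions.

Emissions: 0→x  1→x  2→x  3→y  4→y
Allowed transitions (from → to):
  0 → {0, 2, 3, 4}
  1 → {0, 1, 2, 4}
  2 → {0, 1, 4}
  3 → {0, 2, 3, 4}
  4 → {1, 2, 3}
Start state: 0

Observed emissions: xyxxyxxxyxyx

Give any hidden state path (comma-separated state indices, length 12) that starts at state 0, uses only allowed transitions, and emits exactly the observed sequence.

0,4,2,0,3,2,0,2,4,1,4,2

  [0] x  {0,1,2}  => 0  start
  [1] y  {3,4}  => 4  0->4 ok
  [2] x  {0,1,2}  => 2  4->2 ok
  [3] x  {0,1,2}  => 0  2->0 ok
  [4] y  {3,4}  => 3  0->3 ok
  [5] x  {0,1,2}  => 2  3->2 ok
  [6] x  {0,1,2}  => 0  2->0 ok
  [7] x  {0,1,2}  => 2  0->2 ok
  [8] y  {3,4}  => 4  2->4 ok
  [9] x  {0,1,2}  => 1  4->1 ok
  [10] y  {3,4}  => 4  1->4 ok
  [11] x  {0,1,2}  => 2  4->2 ok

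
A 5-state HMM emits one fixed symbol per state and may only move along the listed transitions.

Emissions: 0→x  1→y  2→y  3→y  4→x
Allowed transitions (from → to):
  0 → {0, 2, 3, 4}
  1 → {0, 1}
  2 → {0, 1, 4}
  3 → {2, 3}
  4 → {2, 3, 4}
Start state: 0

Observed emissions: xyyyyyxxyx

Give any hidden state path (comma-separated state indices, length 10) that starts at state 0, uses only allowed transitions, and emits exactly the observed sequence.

  t0 'x' -> {0,4}, take 0 (start)
  t1 'y' -> {1,2,3}, take 3 (0->3 ok)
  t2 'y' -> {1,2,3}, take 3 (3->3 ok)
  t3 'y' -> {1,2,3}, take 2 (3->2 ok)
  t4 'y' -> {1,2,3}, take 1 (2->1 ok)
  t5 'y' -> {1,2,3}, take 1 (1->1 ok)
  t6 'x' -> {0,4}, take 0 (1->0 ok)
  t7 'x' -> {0,4}, take 4 (0->4 ok)
  t8 'y' -> {1,2,3}, take 2 (4->2 ok)
  t9 'x' -> {0,4}, take 4 (2->4 ok)

0,3,3,2,1,1,0,4,2,4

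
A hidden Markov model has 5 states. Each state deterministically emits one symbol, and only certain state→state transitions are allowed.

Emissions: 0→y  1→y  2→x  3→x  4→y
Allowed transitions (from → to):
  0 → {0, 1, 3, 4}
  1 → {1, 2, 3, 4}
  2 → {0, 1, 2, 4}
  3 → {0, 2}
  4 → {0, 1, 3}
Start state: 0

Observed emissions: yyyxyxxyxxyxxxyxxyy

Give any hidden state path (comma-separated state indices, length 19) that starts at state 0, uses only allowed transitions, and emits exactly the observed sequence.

  t0 'y' -> {0,1,4}, take 0 (start)
  t1 'y' -> {0,1,4}, take 4 (0->4 ok)
  t2 'y' -> {0,1,4}, take 0 (4->0 ok)
  t3 'x' -> {2,3}, take 3 (0->3 ok)
  t4 'y' -> {0,1,4}, take 0 (3->0 ok)
  t5 'x' -> {2,3}, take 3 (0->3 ok)
  t6 'x' -> {2,3}, take 2 (3->2 ok)
  t7 'y' -> {0,1,4}, take 1 (2->1 ok)
  t8 'x' -> {2,3}, take 3 (1->3 ok)
  t9 'x' -> {2,3}, take 2 (3->2 ok)
  t10 'y' -> {0,1,4}, take 1 (2->1 ok)
  t11 'x' -> {2,3}, take 2 (1->2 ok)
  t12 'x' -> {2,3}, take 2 (2->2 ok)
  t13 'x' -> {2,3}, take 2 (2->2 ok)
  t14 'y' -> {0,1,4}, take 4 (2->4 ok)
  t15 'x' -> {2,3}, take 3 (4->3 ok)
  t16 'x' -> {2,3}, take 2 (3->2 ok)
  t17 'y' -> {0,1,4}, take 4 (2->4 ok)
  t18 'y' -> {0,1,4}, take 1 (4->1 ok)

0,4,0,3,0,3,2,1,3,2,1,2,2,2,4,3,2,4,1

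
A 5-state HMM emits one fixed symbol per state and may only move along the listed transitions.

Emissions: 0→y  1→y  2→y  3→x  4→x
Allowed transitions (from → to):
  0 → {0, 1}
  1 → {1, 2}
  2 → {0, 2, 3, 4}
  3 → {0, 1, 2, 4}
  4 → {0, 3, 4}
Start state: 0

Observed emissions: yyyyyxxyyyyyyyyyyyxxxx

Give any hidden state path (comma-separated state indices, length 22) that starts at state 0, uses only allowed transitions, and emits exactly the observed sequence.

  pos 0: y in {0,1,2}, choose 0; start
  pos 1: y in {0,1,2}, choose 0; 0->0 ok
  pos 2: y in {0,1,2}, choose 0; 0->0 ok
  pos 3: y in {0,1,2}, choose 1; 0->1 ok
  pos 4: y in {0,1,2}, choose 2; 1->2 ok
  pos 5: x in {3,4}, choose 4; 2->4 ok
  pos 6: x in {3,4}, choose 3; 4->3 ok
  pos 7: y in {0,1,2}, choose 0; 3->0 ok
  pos 8: y in {0,1,2}, choose 0; 0->0 ok
  pos 9: y in {0,1,2}, choose 1; 0->1 ok
  pos 10: y in {0,1,2}, choose 1; 1->1 ok
  pos 11: y in {0,1,2}, choose 2; 1->2 ok
  pos 12: y in {0,1,2}, choose 2; 2->2 ok
  pos 13: y in {0,1,2}, choose 0; 2->0 ok
  pos 14: y in {0,1,2}, choose 0; 0->0 ok
  pos 15: y in {0,1,2}, choose 1; 0->1 ok
  pos 16: y in {0,1,2}, choose 1; 1->1 ok
  pos 17: y in {0,1,2}, choose 2; 1->2 ok
  pos 18: x in {3,4}, choose 3; 2->3 ok
  pos 19: x in {3,4}, choose 4; 3->4 ok
  pos 20: x in {3,4}, choose 4; 4->4 ok
  pos 21: x in {3,4}, choose 4; 4->4 ok

0,0,0,1,2,4,3,0,0,1,1,2,2,0,0,1,1,2,3,4,4,4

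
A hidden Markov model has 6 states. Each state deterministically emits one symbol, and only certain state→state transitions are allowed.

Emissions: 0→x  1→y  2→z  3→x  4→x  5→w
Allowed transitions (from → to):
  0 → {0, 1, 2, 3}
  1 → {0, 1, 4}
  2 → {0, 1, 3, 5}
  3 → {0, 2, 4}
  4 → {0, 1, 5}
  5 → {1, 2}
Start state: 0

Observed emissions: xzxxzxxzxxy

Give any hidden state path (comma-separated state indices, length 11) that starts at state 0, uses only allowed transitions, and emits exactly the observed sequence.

0,2,0,3,2,3,0,2,3,4,1

  [0] x  {0,3,4}  => 0  start
  [1] z  {2}  => 2  0->2 ok
  [2] x  {0,3,4}  => 0  2->0 ok
  [3] x  {0,3,4}  => 3  0->3 ok
  [4] z  {2}  => 2  3->2 ok
  [5] x  {0,3,4}  => 3  2->3 ok
  [6] x  {0,3,4}  => 0  3->0 ok
  [7] z  {2}  => 2  0->2 ok
  [8] x  {0,3,4}  => 3  2->3 ok
  [9] x  {0,3,4}  => 4  3->4 ok
  [10] y  {1}  => 1  4->1 ok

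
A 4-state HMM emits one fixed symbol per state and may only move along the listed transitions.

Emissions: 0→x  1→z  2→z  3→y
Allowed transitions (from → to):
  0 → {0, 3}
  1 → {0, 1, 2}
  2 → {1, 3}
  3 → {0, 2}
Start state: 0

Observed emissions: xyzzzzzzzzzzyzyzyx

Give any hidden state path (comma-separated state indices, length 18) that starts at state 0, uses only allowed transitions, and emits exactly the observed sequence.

  t0 'x' -> {0}, take 0 (start)
  t1 'y' -> {3}, take 3 (0->3 ok)
  t2 'z' -> {1,2}, take 2 (3->2 ok)
  t3 'z' -> {1,2}, take 1 (2->1 ok)
  t4 'z' -> {1,2}, take 2 (1->2 ok)
  t5 'z' -> {1,2}, take 1 (2->1 ok)
  t6 'z' -> {1,2}, take 1 (1->1 ok)
  t7 'z' -> {1,2}, take 1 (1->1 ok)
  t8 'z' -> {1,2}, take 2 (1->2 ok)
  t9 'z' -> {1,2}, take 1 (2->1 ok)
  t10 'z' -> {1,2}, take 1 (1->1 ok)
  t11 'z' -> {1,2}, take 2 (1->2 ok)
  t12 'y' -> {3}, take 3 (2->3 ok)
  t13 'z' -> {1,2}, take 2 (3->2 ok)
  t14 'y' -> {3}, take 3 (2->3 ok)
  t15 'z' -> {1,2}, take 2 (3->2 ok)
  t16 'y' -> {3}, take 3 (2->3 ok)
  t17 'x' -> {0}, take 0 (3->0 ok)

0,3,2,1,2,1,1,1,2,1,1,2,3,2,3,2,3,0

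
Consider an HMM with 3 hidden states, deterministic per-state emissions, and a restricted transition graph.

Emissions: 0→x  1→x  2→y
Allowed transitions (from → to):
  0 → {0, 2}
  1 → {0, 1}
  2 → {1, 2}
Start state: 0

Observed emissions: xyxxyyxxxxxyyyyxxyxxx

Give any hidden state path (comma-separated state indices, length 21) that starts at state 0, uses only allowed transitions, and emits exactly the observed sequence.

0,2,1,0,2,2,1,1,1,0,0,2,2,2,2,1,0,2,1,1,0

  t0 'x' -> {0,1}, take 0 (start)
  t1 'y' -> {2}, take 2 (0->2 ok)
  t2 'x' -> {0,1}, take 1 (2->1 ok)
  t3 'x' -> {0,1}, take 0 (1->0 ok)
  t4 'y' -> {2}, take 2 (0->2 ok)
  t5 'y' -> {2}, take 2 (2->2 ok)
  t6 'x' -> {0,1}, take 1 (2->1 ok)
  t7 'x' -> {0,1}, take 1 (1->1 ok)
  t8 'x' -> {0,1}, take 1 (1->1 ok)
  t9 'x' -> {0,1}, take 0 (1->0 ok)
  t10 'x' -> {0,1}, take 0 (0->0 ok)
  t11 'y' -> {2}, take 2 (0->2 ok)
  t12 'y' -> {2}, take 2 (2->2 ok)
  t13 'y' -> {2}, take 2 (2->2 ok)
  t14 'y' -> {2}, take 2 (2->2 ok)
  t15 'x' -> {0,1}, take 1 (2->1 ok)
  t16 'x' -> {0,1}, take 0 (1->0 ok)
  t17 'y' -> {2}, take 2 (0->2 ok)
  t18 'x' -> {0,1}, take 1 (2->1 ok)
  t19 'x' -> {0,1}, take 1 (1->1 ok)
  t20 'x' -> {0,1}, take 0 (1->0 ok)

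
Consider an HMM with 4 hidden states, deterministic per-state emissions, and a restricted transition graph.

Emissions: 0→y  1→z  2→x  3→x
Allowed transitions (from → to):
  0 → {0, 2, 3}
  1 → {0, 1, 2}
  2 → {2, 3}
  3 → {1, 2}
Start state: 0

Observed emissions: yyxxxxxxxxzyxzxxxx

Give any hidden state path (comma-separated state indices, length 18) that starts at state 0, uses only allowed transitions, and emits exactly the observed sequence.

0,0,3,2,3,2,2,2,2,3,1,0,3,1,2,3,2,3

  0: obs=y cand={0} pick 0 [start]
  1: obs=y cand={0} pick 0 [0->0 ok]
  2: obs=x cand={2,3} pick 3 [0->3 ok]
  3: obs=x cand={2,3} pick 2 [3->2 ok]
  4: obs=x cand={2,3} pick 3 [2->3 ok]
  5: obs=x cand={2,3} pick 2 [3->2 ok]
  6: obs=x cand={2,3} pick 2 [2->2 ok]
  7: obs=x cand={2,3} pick 2 [2->2 ok]
  8: obs=x cand={2,3} pick 2 [2->2 ok]
  9: obs=x cand={2,3} pick 3 [2->3 ok]
  10: obs=z cand={1} pick 1 [3->1 ok]
  11: obs=y cand={0} pick 0 [1->0 ok]
  12: obs=x cand={2,3} pick 3 [0->3 ok]
  13: obs=z cand={1} pick 1 [3->1 ok]
  14: obs=x cand={2,3} pick 2 [1->2 ok]
  15: obs=x cand={2,3} pick 3 [2->3 ok]
  16: obs=x cand={2,3} pick 2 [3->2 ok]
  17: obs=x cand={2,3} pick 3 [2->3 ok]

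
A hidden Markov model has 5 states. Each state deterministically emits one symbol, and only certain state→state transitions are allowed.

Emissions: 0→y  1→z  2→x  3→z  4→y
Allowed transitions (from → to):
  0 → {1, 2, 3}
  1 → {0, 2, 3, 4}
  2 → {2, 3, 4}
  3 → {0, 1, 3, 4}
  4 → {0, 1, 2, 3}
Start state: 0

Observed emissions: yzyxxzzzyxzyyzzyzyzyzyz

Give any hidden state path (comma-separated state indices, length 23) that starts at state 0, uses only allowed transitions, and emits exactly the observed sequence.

0,1,4,2,2,3,3,3,0,2,3,4,0,3,3,0,1,0,1,4,1,0,1

  0: obs=y cand={0,4} pick 0 [start]
  1: obs=z cand={1,3} pick 1 [0->1 ok]
  2: obs=y cand={0,4} pick 4 [1->4 ok]
  3: obs=x cand={2} pick 2 [4->2 ok]
  4: obs=x cand={2} pick 2 [2->2 ok]
  5: obs=z cand={1,3} pick 3 [2->3 ok]
  6: obs=z cand={1,3} pick 3 [3->3 ok]
  7: obs=z cand={1,3} pick 3 [3->3 ok]
  8: obs=y cand={0,4} pick 0 [3->0 ok]
  9: obs=x cand={2} pick 2 [0->2 ok]
  10: obs=z cand={1,3} pick 3 [2->3 ok]
  11: obs=y cand={0,4} pick 4 [3->4 ok]
  12: obs=y cand={0,4} pick 0 [4->0 ok]
  13: obs=z cand={1,3} pick 3 [0->3 ok]
  14: obs=z cand={1,3} pick 3 [3->3 ok]
  15: obs=y cand={0,4} pick 0 [3->0 ok]
  16: obs=z cand={1,3} pick 1 [0->1 ok]
  17: obs=y cand={0,4} pick 0 [1->0 ok]
  18: obs=z cand={1,3} pick 1 [0->1 ok]
  19: obs=y cand={0,4} pick 4 [1->4 ok]
  20: obs=z cand={1,3} pick 1 [4->1 ok]
  21: obs=y cand={0,4} pick 0 [1->0 ok]
  22: obs=z cand={1,3} pick 1 [0->1 ok]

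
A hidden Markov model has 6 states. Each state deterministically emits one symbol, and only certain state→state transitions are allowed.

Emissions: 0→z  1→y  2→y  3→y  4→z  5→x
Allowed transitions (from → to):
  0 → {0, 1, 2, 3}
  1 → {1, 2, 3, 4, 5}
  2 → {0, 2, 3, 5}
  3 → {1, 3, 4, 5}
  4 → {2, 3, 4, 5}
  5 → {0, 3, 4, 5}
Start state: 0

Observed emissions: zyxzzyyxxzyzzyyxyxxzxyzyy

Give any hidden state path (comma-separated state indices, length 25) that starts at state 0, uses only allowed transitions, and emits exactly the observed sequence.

0,3,5,0,0,1,2,5,5,0,1,4,4,3,3,5,3,5,5,4,5,3,4,2,3

  pos 0: z in {0,4}, choose 0; start
  pos 1: y in {1,2,3}, choose 3; 0->3 ok
  pos 2: x in {5}, choose 5; 3->5 ok
  pos 3: z in {0,4}, choose 0; 5->0 ok
  pos 4: z in {0,4}, choose 0; 0->0 ok
  pos 5: y in {1,2,3}, choose 1; 0->1 ok
  pos 6: y in {1,2,3}, choose 2; 1->2 ok
  pos 7: x in {5}, choose 5; 2->5 ok
  pos 8: x in {5}, choose 5; 5->5 ok
  pos 9: z in {0,4}, choose 0; 5->0 ok
  pos 10: y in {1,2,3}, choose 1; 0->1 ok
  pos 11: z in {0,4}, choose 4; 1->4 ok
  pos 12: z in {0,4}, choose 4; 4->4 ok
  pos 13: y in {1,2,3}, choose 3; 4->3 ok
  pos 14: y in {1,2,3}, choose 3; 3->3 ok
  pos 15: x in {5}, choose 5; 3->5 ok
  pos 16: y in {1,2,3}, choose 3; 5->3 ok
  pos 17: x in {5}, choose 5; 3->5 ok
  pos 18: x in {5}, choose 5; 5->5 ok
  pos 19: z in {0,4}, choose 4; 5->4 ok
  pos 20: x in {5}, choose 5; 4->5 ok
  pos 21: y in {1,2,3}, choose 3; 5->3 ok
  pos 22: z in {0,4}, choose 4; 3->4 ok
  pos 23: y in {1,2,3}, choose 2; 4->2 ok
  pos 24: y in {1,2,3}, choose 3; 2->3 ok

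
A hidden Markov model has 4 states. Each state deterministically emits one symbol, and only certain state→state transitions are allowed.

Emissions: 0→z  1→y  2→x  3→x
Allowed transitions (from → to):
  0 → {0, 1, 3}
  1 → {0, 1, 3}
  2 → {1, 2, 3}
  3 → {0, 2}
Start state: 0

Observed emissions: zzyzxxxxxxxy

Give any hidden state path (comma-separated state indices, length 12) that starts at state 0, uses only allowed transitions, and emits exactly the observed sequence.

0,0,1,0,3,2,2,3,2,2,2,1

  0: obs=z cand={0} pick 0 [start]
  1: obs=z cand={0} pick 0 [0->0 ok]
  2: obs=y cand={1} pick 1 [0->1 ok]
  3: obs=z cand={0} pick 0 [1->0 ok]
  4: obs=x cand={2,3} pick 3 [0->3 ok]
  5: obs=x cand={2,3} pick 2 [3->2 ok]
  6: obs=x cand={2,3} pick 2 [2->2 ok]
  7: obs=x cand={2,3} pick 3 [2->3 ok]
  8: obs=x cand={2,3} pick 2 [3->2 ok]
  9: obs=x cand={2,3} pick 2 [2->2 ok]
  10: obs=x cand={2,3} pick 2 [2->2 ok]
  11: obs=y cand={1} pick 1 [2->1 ok]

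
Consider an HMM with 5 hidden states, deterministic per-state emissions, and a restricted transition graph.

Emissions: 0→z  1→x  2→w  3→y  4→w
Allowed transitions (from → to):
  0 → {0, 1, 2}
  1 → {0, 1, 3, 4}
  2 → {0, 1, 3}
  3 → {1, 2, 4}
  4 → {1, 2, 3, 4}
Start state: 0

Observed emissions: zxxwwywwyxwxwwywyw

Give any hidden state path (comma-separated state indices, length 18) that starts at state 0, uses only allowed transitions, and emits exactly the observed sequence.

  t0 'z' -> {0}, take 0 (start)
  t1 'x' -> {1}, take 1 (0->1 ok)
  t2 'x' -> {1}, take 1 (1->1 ok)
  t3 'w' -> {2,4}, take 4 (1->4 ok)
  t4 'w' -> {2,4}, take 4 (4->4 ok)
  t5 'y' -> {3}, take 3 (4->3 ok)
  t6 'w' -> {2,4}, take 4 (3->4 ok)
  t7 'w' -> {2,4}, take 2 (4->2 ok)
  t8 'y' -> {3}, take 3 (2->3 ok)
  t9 'x' -> {1}, take 1 (3->1 ok)
  t10 'w' -> {2,4}, take 4 (1->4 ok)
  t11 'x' -> {1}, take 1 (4->1 ok)
  t12 'w' -> {2,4}, take 4 (1->4 ok)
  t13 'w' -> {2,4}, take 4 (4->4 ok)
  t14 'y' -> {3}, take 3 (4->3 ok)
  t15 'w' -> {2,4}, take 4 (3->4 ok)
  t16 'y' -> {3}, take 3 (4->3 ok)
  t17 'w' -> {2,4}, take 4 (3->4 ok)

0,1,1,4,4,3,4,2,3,1,4,1,4,4,3,4,3,4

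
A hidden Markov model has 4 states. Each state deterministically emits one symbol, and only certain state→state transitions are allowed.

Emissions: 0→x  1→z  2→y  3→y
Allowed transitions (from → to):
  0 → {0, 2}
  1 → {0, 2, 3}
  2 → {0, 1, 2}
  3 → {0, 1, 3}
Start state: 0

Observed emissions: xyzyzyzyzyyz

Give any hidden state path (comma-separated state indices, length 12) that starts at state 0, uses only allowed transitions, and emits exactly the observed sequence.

0,2,1,3,1,2,1,2,1,3,3,1

  0: obs=x cand={0} pick 0 [start]
  1: obs=y cand={2,3} pick 2 [0->2 ok]
  2: obs=z cand={1} pick 1 [2->1 ok]
  3: obs=y cand={2,3} pick 3 [1->3 ok]
  4: obs=z cand={1} pick 1 [3->1 ok]
  5: obs=y cand={2,3} pick 2 [1->2 ok]
  6: obs=z cand={1} pick 1 [2->1 ok]
  7: obs=y cand={2,3} pick 2 [1->2 ok]
  8: obs=z cand={1} pick 1 [2->1 ok]
  9: obs=y cand={2,3} pick 3 [1->3 ok]
  10: obs=y cand={2,3} pick 3 [3->3 ok]
  11: obs=z cand={1} pick 1 [3->1 ok]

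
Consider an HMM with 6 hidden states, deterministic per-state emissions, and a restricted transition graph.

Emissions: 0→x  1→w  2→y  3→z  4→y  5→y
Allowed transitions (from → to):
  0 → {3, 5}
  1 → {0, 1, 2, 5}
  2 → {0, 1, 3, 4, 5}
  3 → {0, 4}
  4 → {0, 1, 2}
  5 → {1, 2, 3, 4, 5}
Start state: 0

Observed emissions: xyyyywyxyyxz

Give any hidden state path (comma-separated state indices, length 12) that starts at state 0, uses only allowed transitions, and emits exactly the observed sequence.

  t0 'x' -> {0}, take 0 (start)
  t1 'y' -> {2,4,5}, take 5 (0->5 ok)
  t2 'y' -> {2,4,5}, take 5 (5->5 ok)
  t3 'y' -> {2,4,5}, take 5 (5->5 ok)
  t4 'y' -> {2,4,5}, take 2 (5->2 ok)
  t5 'w' -> {1}, take 1 (2->1 ok)
  t6 'y' -> {2,4,5}, take 2 (1->2 ok)
  t7 'x' -> {0}, take 0 (2->0 ok)
  t8 'y' -> {2,4,5}, take 5 (0->5 ok)
  t9 'y' -> {2,4,5}, take 2 (5->2 ok)
  t10 'x' -> {0}, take 0 (2->0 ok)
  t11 'z' -> {3}, take 3 (0->3 ok)

0,5,5,5,2,1,2,0,5,2,0,3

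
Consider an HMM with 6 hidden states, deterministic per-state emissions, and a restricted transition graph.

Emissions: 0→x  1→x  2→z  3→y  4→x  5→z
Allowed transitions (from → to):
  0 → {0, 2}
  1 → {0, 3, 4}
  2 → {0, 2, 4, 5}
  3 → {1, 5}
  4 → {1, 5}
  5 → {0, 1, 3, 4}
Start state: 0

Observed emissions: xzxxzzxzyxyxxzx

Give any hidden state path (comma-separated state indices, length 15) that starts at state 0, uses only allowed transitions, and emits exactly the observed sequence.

0,2,0,0,2,5,4,5,3,1,3,1,4,5,1

  0: obs=x cand={0,1,4} pick 0 [start]
  1: obs=z cand={2,5} pick 2 [0->2 ok]
  2: obs=x cand={0,1,4} pick 0 [2->0 ok]
  3: obs=x cand={0,1,4} pick 0 [0->0 ok]
  4: obs=z cand={2,5} pick 2 [0->2 ok]
  5: obs=z cand={2,5} pick 5 [2->5 ok]
  6: obs=x cand={0,1,4} pick 4 [5->4 ok]
  7: obs=z cand={2,5} pick 5 [4->5 ok]
  8: obs=y cand={3} pick 3 [5->3 ok]
  9: obs=x cand={0,1,4} pick 1 [3->1 ok]
  10: obs=y cand={3} pick 3 [1->3 ok]
  11: obs=x cand={0,1,4} pick 1 [3->1 ok]
  12: obs=x cand={0,1,4} pick 4 [1->4 ok]
  13: obs=z cand={2,5} pick 5 [4->5 ok]
  14: obs=x cand={0,1,4} pick 1 [5->1 ok]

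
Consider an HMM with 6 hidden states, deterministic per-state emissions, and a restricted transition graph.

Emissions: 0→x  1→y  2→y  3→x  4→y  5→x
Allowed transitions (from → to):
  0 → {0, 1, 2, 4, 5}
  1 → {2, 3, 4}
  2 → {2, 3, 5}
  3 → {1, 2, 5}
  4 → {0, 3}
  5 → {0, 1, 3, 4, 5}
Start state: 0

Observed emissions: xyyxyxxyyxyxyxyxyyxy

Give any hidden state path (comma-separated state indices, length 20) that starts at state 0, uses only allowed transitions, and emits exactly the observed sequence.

  t0 'x' -> {0,3,5}, take 0 (start)
  t1 'y' -> {1,2,4}, take 2 (0->2 ok)
  t2 'y' -> {1,2,4}, take 2 (2->2 ok)
  t3 'x' -> {0,3,5}, take 3 (2->3 ok)
  t4 'y' -> {1,2,4}, take 2 (3->2 ok)
  t5 'x' -> {0,3,5}, take 5 (2->5 ok)
  t6 'x' -> {0,3,5}, take 3 (5->3 ok)
  t7 'y' -> {1,2,4}, take 2 (3->2 ok)
  t8 'y' -> {1,2,4}, take 2 (2->2 ok)
  t9 'x' -> {0,3,5}, take 3 (2->3 ok)
  t10 'y' -> {1,2,4}, take 2 (3->2 ok)
  t11 'x' -> {0,3,5}, take 5 (2->5 ok)
  t12 'y' -> {1,2,4}, take 4 (5->4 ok)
  t13 'x' -> {0,3,5}, take 0 (4->0 ok)
  t14 'y' -> {1,2,4}, take 4 (0->4 ok)
  t15 'x' -> {0,3,5}, take 3 (4->3 ok)
  t16 'y' -> {1,2,4}, take 1 (3->1 ok)
  t17 'y' -> {1,2,4}, take 2 (1->2 ok)
  t18 'x' -> {0,3,5}, take 3 (2->3 ok)
  t19 'y' -> {1,2,4}, take 1 (3->1 ok)

0,2,2,3,2,5,3,2,2,3,2,5,4,0,4,3,1,2,3,1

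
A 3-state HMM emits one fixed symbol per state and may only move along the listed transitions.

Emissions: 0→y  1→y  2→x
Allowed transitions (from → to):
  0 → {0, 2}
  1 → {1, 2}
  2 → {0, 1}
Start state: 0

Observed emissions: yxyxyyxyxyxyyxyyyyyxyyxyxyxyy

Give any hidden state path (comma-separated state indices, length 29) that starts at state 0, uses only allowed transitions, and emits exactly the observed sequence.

  pos 0: y in {0,1}, choose 0; start
  pos 1: x in {2}, choose 2; 0->2 ok
  pos 2: y in {0,1}, choose 0; 2->0 ok
  pos 3: x in {2}, choose 2; 0->2 ok
  pos 4: y in {0,1}, choose 0; 2->0 ok
  pos 5: y in {0,1}, choose 0; 0->0 ok
  pos 6: x in {2}, choose 2; 0->2 ok
  pos 7: y in {0,1}, choose 0; 2->0 ok
  pos 8: x in {2}, choose 2; 0->2 ok
  pos 9: y in {0,1}, choose 1; 2->1 ok
  pos 10: x in {2}, choose 2; 1->2 ok
  pos 11: y in {0,1}, choose 1; 2->1 ok
  pos 12: y in {0,1}, choose 1; 1->1 ok
  pos 13: x in {2}, choose 2; 1->2 ok
  pos 14: y in {0,1}, choose 1; 2->1 ok
  pos 15: y in {0,1}, choose 1; 1->1 ok
  pos 16: y in {0,1}, choose 1; 1->1 ok
  pos 17: y in {0,1}, choose 1; 1->1 ok
  pos 18: y in {0,1}, choose 1; 1->1 ok
  pos 19: x in {2}, choose 2; 1->2 ok
  pos 20: y in {0,1}, choose 0; 2->0 ok
  pos 21: y in {0,1}, choose 0; 0->0 ok
  pos 22: x in {2}, choose 2; 0->2 ok
  pos 23: y in {0,1}, choose 0; 2->0 ok
  pos 24: x in {2}, choose 2; 0->2 ok
  pos 25: y in {0,1}, choose 1; 2->1 ok
  pos 26: x in {2}, choose 2; 1->2 ok
  pos 27: y in {0,1}, choose 1; 2->1 ok
  pos 28: y in {0,1}, choose 1; 1->1 ok

0,2,0,2,0,0,2,0,2,1,2,1,1,2,1,1,1,1,1,2,0,0,2,0,2,1,2,1,1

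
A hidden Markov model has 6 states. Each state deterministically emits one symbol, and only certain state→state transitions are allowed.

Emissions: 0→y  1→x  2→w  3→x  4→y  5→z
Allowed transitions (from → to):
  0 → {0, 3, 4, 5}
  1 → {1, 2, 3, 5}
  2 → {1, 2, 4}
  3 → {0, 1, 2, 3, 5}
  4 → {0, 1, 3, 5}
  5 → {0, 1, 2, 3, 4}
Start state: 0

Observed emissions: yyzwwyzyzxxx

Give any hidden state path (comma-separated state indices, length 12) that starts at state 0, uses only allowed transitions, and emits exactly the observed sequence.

0,4,5,2,2,4,5,4,5,3,3,1

  t0 'y' -> {0,4}, take 0 (start)
  t1 'y' -> {0,4}, take 4 (0->4 ok)
  t2 'z' -> {5}, take 5 (4->5 ok)
  t3 'w' -> {2}, take 2 (5->2 ok)
  t4 'w' -> {2}, take 2 (2->2 ok)
  t5 'y' -> {0,4}, take 4 (2->4 ok)
  t6 'z' -> {5}, take 5 (4->5 ok)
  t7 'y' -> {0,4}, take 4 (5->4 ok)
  t8 'z' -> {5}, take 5 (4->5 ok)
  t9 'x' -> {1,3}, take 3 (5->3 ok)
  t10 'x' -> {1,3}, take 3 (3->3 ok)
  t11 'x' -> {1,3}, take 1 (3->1 ok)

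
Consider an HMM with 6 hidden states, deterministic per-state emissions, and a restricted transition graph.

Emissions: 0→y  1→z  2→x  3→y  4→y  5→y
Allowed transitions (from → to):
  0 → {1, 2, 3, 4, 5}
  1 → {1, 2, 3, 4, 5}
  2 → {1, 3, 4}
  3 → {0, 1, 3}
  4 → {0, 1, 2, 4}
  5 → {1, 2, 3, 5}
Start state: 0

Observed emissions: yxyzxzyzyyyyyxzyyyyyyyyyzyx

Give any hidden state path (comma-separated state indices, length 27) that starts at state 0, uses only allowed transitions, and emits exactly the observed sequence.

0,2,4,1,2,1,5,1,3,3,0,3,0,2,1,5,5,5,3,3,3,0,3,3,1,5,2

  pos 0: y in {0,3,4,5}, choose 0; start
  pos 1: x in {2}, choose 2; 0->2 ok
  pos 2: y in {0,3,4,5}, choose 4; 2->4 ok
  pos 3: z in {1}, choose 1; 4->1 ok
  pos 4: x in {2}, choose 2; 1->2 ok
  pos 5: z in {1}, choose 1; 2->1 ok
  pos 6: y in {0,3,4,5}, choose 5; 1->5 ok
  pos 7: z in {1}, choose 1; 5->1 ok
  pos 8: y in {0,3,4,5}, choose 3; 1->3 ok
  pos 9: y in {0,3,4,5}, choose 3; 3->3 ok
  pos 10: y in {0,3,4,5}, choose 0; 3->0 ok
  pos 11: y in {0,3,4,5}, choose 3; 0->3 ok
  pos 12: y in {0,3,4,5}, choose 0; 3->0 ok
  pos 13: x in {2}, choose 2; 0->2 ok
  pos 14: z in {1}, choose 1; 2->1 ok
  pos 15: y in {0,3,4,5}, choose 5; 1->5 ok
  pos 16: y in {0,3,4,5}, choose 5; 5->5 ok
  pos 17: y in {0,3,4,5}, choose 5; 5->5 ok
  pos 18: y in {0,3,4,5}, choose 3; 5->3 ok
  pos 19: y in {0,3,4,5}, choose 3; 3->3 ok
  pos 20: y in {0,3,4,5}, choose 3; 3->3 ok
  pos 21: y in {0,3,4,5}, choose 0; 3->0 ok
  pos 22: y in {0,3,4,5}, choose 3; 0->3 ok
  pos 23: y in {0,3,4,5}, choose 3; 3->3 ok
  pos 24: z in {1}, choose 1; 3->1 ok
  pos 25: y in {0,3,4,5}, choose 5; 1->5 ok
  pos 26: x in {2}, choose 2; 5->2 ok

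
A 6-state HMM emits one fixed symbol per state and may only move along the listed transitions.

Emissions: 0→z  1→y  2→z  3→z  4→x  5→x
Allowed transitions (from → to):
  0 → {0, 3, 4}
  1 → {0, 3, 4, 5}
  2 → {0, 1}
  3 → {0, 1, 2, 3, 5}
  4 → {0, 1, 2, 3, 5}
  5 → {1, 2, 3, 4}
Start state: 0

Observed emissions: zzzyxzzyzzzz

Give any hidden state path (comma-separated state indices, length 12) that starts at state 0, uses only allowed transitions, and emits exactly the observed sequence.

  0: obs=z cand={0,2,3} pick 0 [start]
  1: obs=z cand={0,2,3} pick 3 [0->3 ok]
  2: obs=z cand={0,2,3} pick 2 [3->2 ok]
  3: obs=y cand={1} pick 1 [2->1 ok]
  4: obs=x cand={4,5} pick 5 [1->5 ok]
  5: obs=z cand={0,2,3} pick 3 [5->3 ok]
  6: obs=z cand={0,2,3} pick 3 [3->3 ok]
  7: obs=y cand={1} pick 1 [3->1 ok]
  8: obs=z cand={0,2,3} pick 3 [1->3 ok]
  9: obs=z cand={0,2,3} pick 0 [3->0 ok]
  10: obs=z cand={0,2,3} pick 3 [0->3 ok]
  11: obs=z cand={0,2,3} pick 3 [3->3 ok]

0,3,2,1,5,3,3,1,3,0,3,3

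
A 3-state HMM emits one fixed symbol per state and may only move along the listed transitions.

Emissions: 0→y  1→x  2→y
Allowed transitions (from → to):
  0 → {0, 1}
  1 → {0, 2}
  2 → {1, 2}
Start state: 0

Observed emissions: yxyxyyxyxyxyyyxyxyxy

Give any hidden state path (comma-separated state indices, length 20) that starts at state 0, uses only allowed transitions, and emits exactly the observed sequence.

0,1,0,1,2,2,1,2,1,2,1,2,2,2,1,2,1,0,1,0

  0: obs=y cand={0,2} pick 0 [start]
  1: obs=x cand={1} pick 1 [0->1 ok]
  2: obs=y cand={0,2} pick 0 [1->0 ok]
  3: obs=x cand={1} pick 1 [0->1 ok]
  4: obs=y cand={0,2} pick 2 [1->2 ok]
  5: obs=y cand={0,2} pick 2 [2->2 ok]
  6: obs=x cand={1} pick 1 [2->1 ok]
  7: obs=y cand={0,2} pick 2 [1->2 ok]
  8: obs=x cand={1} pick 1 [2->1 ok]
  9: obs=y cand={0,2} pick 2 [1->2 ok]
  10: obs=x cand={1} pick 1 [2->1 ok]
  11: obs=y cand={0,2} pick 2 [1->2 ok]
  12: obs=y cand={0,2} pick 2 [2->2 ok]
  13: obs=y cand={0,2} pick 2 [2->2 ok]
  14: obs=x cand={1} pick 1 [2->1 ok]
  15: obs=y cand={0,2} pick 2 [1->2 ok]
  16: obs=x cand={1} pick 1 [2->1 ok]
  17: obs=y cand={0,2} pick 0 [1->0 ok]
  18: obs=x cand={1} pick 1 [0->1 ok]
  19: obs=y cand={0,2} pick 0 [1->0 ok]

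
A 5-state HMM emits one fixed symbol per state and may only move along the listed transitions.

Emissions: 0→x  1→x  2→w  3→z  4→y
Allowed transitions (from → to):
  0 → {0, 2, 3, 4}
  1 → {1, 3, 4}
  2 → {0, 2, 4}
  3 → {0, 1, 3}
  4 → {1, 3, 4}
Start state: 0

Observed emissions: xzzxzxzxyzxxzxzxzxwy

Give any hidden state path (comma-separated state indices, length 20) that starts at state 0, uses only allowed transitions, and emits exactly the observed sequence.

0,3,3,0,3,0,3,1,4,3,1,1,3,1,3,1,3,0,2,4

  [0] x  {0,1}  => 0  start
  [1] z  {3}  => 3  0->3 ok
  [2] z  {3}  => 3  3->3 ok
  [3] x  {0,1}  => 0  3->0 ok
  [4] z  {3}  => 3  0->3 ok
  [5] x  {0,1}  => 0  3->0 ok
  [6] z  {3}  => 3  0->3 ok
  [7] x  {0,1}  => 1  3->1 ok
  [8] y  {4}  => 4  1->4 ok
  [9] z  {3}  => 3  4->3 ok
  [10] x  {0,1}  => 1  3->1 ok
  [11] x  {0,1}  => 1  1->1 ok
  [12] z  {3}  => 3  1->3 ok
  [13] x  {0,1}  => 1  3->1 ok
  [14] z  {3}  => 3  1->3 ok
  [15] x  {0,1}  => 1  3->1 ok
  [16] z  {3}  => 3  1->3 ok
  [17] x  {0,1}  => 0  3->0 ok
  [18] w  {2}  => 2  0->2 ok
  [19] y  {4}  => 4  2->4 ok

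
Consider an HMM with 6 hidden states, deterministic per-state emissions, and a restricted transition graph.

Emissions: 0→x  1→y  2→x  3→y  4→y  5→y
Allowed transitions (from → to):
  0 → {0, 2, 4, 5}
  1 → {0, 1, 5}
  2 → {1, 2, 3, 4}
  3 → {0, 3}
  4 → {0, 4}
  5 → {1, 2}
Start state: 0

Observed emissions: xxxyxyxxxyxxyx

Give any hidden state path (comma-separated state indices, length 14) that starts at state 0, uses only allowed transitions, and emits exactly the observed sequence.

  [0] x  {0,2}  => 0  start
  [1] x  {0,2}  => 0  0->0 ok
  [2] x  {0,2}  => 0  0->0 ok
  [3] y  {1,3,4,5}  => 5  0->5 ok
  [4] x  {0,2}  => 2  5->2 ok
  [5] y  {1,3,4,5}  => 1  2->1 ok
  [6] x  {0,2}  => 0  1->0 ok
  [7] x  {0,2}  => 2  0->2 ok
  [8] x  {0,2}  => 2  2->2 ok
  [9] y  {1,3,4,5}  => 3  2->3 ok
  [10] x  {0,2}  => 0  3->0 ok
  [11] x  {0,2}  => 2  0->2 ok
  [12] y  {1,3,4,5}  => 4  2->4 ok
  [13] x  {0,2}  => 0  4->0 ok

0,0,0,5,2,1,0,2,2,3,0,2,4,0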